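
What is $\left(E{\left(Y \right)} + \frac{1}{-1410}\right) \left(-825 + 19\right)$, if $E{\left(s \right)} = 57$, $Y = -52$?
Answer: $- \frac{32388707}{705} \approx -45941.0$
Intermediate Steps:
$\left(E{\left(Y \right)} + \frac{1}{-1410}\right) \left(-825 + 19\right) = \left(57 + \frac{1}{-1410}\right) \left(-825 + 19\right) = \left(57 - \frac{1}{1410}\right) \left(-806\right) = \frac{80369}{1410} \left(-806\right) = - \frac{32388707}{705}$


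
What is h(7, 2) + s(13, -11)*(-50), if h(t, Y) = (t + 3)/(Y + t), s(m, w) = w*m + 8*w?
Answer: 103960/9 ≈ 11551.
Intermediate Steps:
s(m, w) = 8*w + m*w (s(m, w) = m*w + 8*w = 8*w + m*w)
h(t, Y) = (3 + t)/(Y + t)
h(7, 2) + s(13, -11)*(-50) = (3 + 7)/(2 + 7) - 11*(8 + 13)*(-50) = 10/9 - 11*21*(-50) = (1/9)*10 - 231*(-50) = 10/9 + 11550 = 103960/9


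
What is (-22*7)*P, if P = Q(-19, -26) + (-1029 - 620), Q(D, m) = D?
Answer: 256872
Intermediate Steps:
P = -1668 (P = -19 + (-1029 - 620) = -19 - 1649 = -1668)
(-22*7)*P = -22*7*(-1668) = -154*(-1668) = 256872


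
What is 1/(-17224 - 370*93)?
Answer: -1/51634 ≈ -1.9367e-5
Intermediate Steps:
1/(-17224 - 370*93) = 1/(-17224 - 34410) = 1/(-51634) = -1/51634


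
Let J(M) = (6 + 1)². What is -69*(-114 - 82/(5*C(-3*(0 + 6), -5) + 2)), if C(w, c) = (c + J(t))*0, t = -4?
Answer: 10695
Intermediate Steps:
J(M) = 49 (J(M) = 7² = 49)
C(w, c) = 0 (C(w, c) = (c + 49)*0 = (49 + c)*0 = 0)
-69*(-114 - 82/(5*C(-3*(0 + 6), -5) + 2)) = -69*(-114 - 82/(5*0 + 2)) = -69*(-114 - 82/(0 + 2)) = -69*(-114 - 82/2) = -69*(-114 - 82*½) = -69*(-114 - 41) = -69*(-155) = 10695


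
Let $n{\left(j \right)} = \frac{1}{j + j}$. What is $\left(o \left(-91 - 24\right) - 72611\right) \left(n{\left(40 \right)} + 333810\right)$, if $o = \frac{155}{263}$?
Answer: $- \frac{255224699700459}{10520} \approx -2.4261 \cdot 10^{10}$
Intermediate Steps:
$o = \frac{155}{263}$ ($o = 155 \cdot \frac{1}{263} = \frac{155}{263} \approx 0.58935$)
$n{\left(j \right)} = \frac{1}{2 j}$
$\left(o \left(-91 - 24\right) - 72611\right) \left(n{\left(40 \right)} + 333810\right) = \left(\frac{155 \left(-91 - 24\right)}{263} - 72611\right) \left(\frac{1}{2 \cdot 40} + 333810\right) = \left(\frac{155}{263} \left(-115\right) - 72611\right) \left(\frac{1}{2} \cdot \frac{1}{40} + 333810\right) = \left(- \frac{17825}{263} - 72611\right) \left(\frac{1}{80} + 333810\right) = \left(- \frac{19114518}{263}\right) \frac{26704801}{80} = - \frac{255224699700459}{10520}$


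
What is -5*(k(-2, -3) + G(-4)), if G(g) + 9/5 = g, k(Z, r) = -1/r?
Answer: 82/3 ≈ 27.333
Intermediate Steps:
G(g) = -9/5 + g
-5*(k(-2, -3) + G(-4)) = -5*(-1/(-3) + (-9/5 - 4)) = -5*(-1*(-⅓) - 29/5) = -5*(⅓ - 29/5) = -5*(-82/15) = 82/3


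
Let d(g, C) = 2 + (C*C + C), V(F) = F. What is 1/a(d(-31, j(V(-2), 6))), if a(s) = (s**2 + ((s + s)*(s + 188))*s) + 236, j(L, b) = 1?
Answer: 1/6396 ≈ 0.00015635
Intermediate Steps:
d(g, C) = 2 + C + C**2 (d(g, C) = 2 + (C**2 + C) = 2 + (C + C**2) = 2 + C + C**2)
a(s) = 236 + s**2 + 2*s**2*(188 + s) (a(s) = (s**2 + ((2*s)*(188 + s))*s) + 236 = (s**2 + (2*s*(188 + s))*s) + 236 = (s**2 + 2*s**2*(188 + s)) + 236 = 236 + s**2 + 2*s**2*(188 + s))
1/a(d(-31, j(V(-2), 6))) = 1/(236 + 2*(2 + 1 + 1**2)**3 + 377*(2 + 1 + 1**2)**2) = 1/(236 + 2*(2 + 1 + 1)**3 + 377*(2 + 1 + 1)**2) = 1/(236 + 2*4**3 + 377*4**2) = 1/(236 + 2*64 + 377*16) = 1/(236 + 128 + 6032) = 1/6396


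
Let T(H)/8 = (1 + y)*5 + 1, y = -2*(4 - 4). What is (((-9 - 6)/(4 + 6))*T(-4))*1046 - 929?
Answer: -76241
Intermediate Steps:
y = 0 (y = -2*0 = 0)
T(H) = 48 (T(H) = 8*((1 + 0)*5 + 1) = 8*(1*5 + 1) = 8*(5 + 1) = 8*6 = 48)
(((-9 - 6)/(4 + 6))*T(-4))*1046 - 929 = (((-9 - 6)/(4 + 6))*48)*1046 - 929 = (-15/10*48)*1046 - 929 = (-15*⅒*48)*1046 - 929 = -3/2*48*1046 - 929 = -72*1046 - 929 = -75312 - 929 = -76241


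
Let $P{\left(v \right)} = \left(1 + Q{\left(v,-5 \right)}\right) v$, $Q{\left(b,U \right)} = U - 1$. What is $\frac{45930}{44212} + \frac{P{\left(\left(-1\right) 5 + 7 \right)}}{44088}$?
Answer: $\frac{253064965}{243652332} \approx 1.0386$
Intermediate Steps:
$Q{\left(b,U \right)} = -1 + U$
$P{\left(v \right)} = - 5 v$ ($P{\left(v \right)} = \left(1 - 6\right) v = - 5 v$)
$\frac{45930}{44212} + \frac{P{\left(\left(-1\right) 5 + 7 \right)}}{44088} = \frac{45930}{44212} + \frac{\left(-5\right) \left(\left(-1\right) 5 + 7\right)}{44088} = 45930 \cdot \frac{1}{44212} + - 5 \left(-5 + 7\right) \frac{1}{44088} = \frac{22965}{22106} + \left(-5\right) 2 \cdot \frac{1}{44088} = \frac{22965}{22106} - \frac{5}{22044} = \frac{253064965}{243652332}$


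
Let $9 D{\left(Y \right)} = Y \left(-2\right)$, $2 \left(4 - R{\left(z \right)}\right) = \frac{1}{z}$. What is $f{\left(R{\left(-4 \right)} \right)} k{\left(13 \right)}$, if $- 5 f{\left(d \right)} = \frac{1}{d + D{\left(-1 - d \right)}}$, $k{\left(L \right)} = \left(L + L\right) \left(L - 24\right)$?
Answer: $\frac{20592}{1895} \approx 10.866$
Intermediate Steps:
$k{\left(L \right)} = 2 L \left(-24 + L\right)$
$R{\left(z \right)} = 4 - \frac{1}{2 z}$
$D{\left(Y \right)} = - \frac{2 Y}{9}$ ($D{\left(Y \right)} = \frac{Y \left(-2\right)}{9} = \frac{\left(-2\right) Y}{9} = - \frac{2 Y}{9}$)
$f{\left(d \right)} = - \frac{1}{5 \left(\frac{2}{9} + \frac{11 d}{9}\right)}$ ($f{\left(d \right)} = - \frac{1}{5 \left(d - \frac{2 \left(-1 - d\right)}{9}\right)} = - \frac{1}{5 \left(d + \left(\frac{2}{9} + \frac{2 d}{9}\right)\right)} = - \frac{1}{5 \left(\frac{2}{9} + \frac{11 d}{9}\right)}$)
$f{\left(R{\left(-4 \right)} \right)} k{\left(13 \right)} = - \frac{9}{10 + 55 \left(4 - \frac{1}{2 \left(-4\right)}\right)} 2 \cdot 13 \left(-24 + 13\right) = - \frac{9}{10 + 55 \left(4 - - \frac{1}{8}\right)} 2 \cdot 13 \left(-11\right) = - \frac{9}{10 + 55 \left(4 + \frac{1}{8}\right)} \left(-286\right) = - \frac{9}{10 + 55 \cdot \frac{33}{8}} \left(-286\right) = - \frac{9}{10 + \frac{1815}{8}} \left(-286\right) = - \frac{9}{\frac{1895}{8}} \left(-286\right) = \left(-9\right) \frac{8}{1895} \left(-286\right) = \left(- \frac{72}{1895}\right) \left(-286\right) = \frac{20592}{1895}$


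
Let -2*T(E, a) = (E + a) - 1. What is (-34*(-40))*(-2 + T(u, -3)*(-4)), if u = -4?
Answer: -24480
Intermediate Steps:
T(E, a) = 1/2 - E/2 - a/2 (T(E, a) = -((E + a) - 1)/2 = -(-1 + E + a)/2 = 1/2 - E/2 - a/2)
(-34*(-40))*(-2 + T(u, -3)*(-4)) = (-34*(-40))*(-2 + (1/2 - 1/2*(-4) - 1/2*(-3))*(-4)) = 1360*(-2 + (1/2 + 2 + 3/2)*(-4)) = 1360*(-2 + 4*(-4)) = 1360*(-2 - 16) = 1360*(-18) = -24480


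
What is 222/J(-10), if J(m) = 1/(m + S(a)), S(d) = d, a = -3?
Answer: -2886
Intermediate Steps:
J(m) = 1/(-3 + m) (J(m) = 1/(m - 3) = 1/(-3 + m))
222/J(-10) = 222/(1/(-3 - 10)) = 222/(1/(-13)) = 222/(-1/13) = 222*(-13) = -2886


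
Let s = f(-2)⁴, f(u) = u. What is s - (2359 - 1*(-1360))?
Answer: -3703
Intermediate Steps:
s = 16 (s = (-2)⁴ = 16)
s - (2359 - 1*(-1360)) = 16 - (2359 - 1*(-1360)) = 16 - (2359 + 1360) = 16 - 1*3719 = 16 - 3719 = -3703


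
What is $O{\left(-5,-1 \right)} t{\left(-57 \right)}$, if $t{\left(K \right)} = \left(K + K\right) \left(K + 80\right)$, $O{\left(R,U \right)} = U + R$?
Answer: $15732$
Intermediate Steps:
$O{\left(R,U \right)} = R + U$
$t{\left(K \right)} = 2 K \left(80 + K\right)$
$O{\left(-5,-1 \right)} t{\left(-57 \right)} = \left(-5 - 1\right) 2 \left(-57\right) \left(80 - 57\right) = - 6 \cdot 2 \left(-57\right) 23 = \left(-6\right) \left(-2622\right) = 15732$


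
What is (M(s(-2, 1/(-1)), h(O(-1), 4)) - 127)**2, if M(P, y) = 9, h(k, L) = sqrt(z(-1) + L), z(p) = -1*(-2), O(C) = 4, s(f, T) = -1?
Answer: 13924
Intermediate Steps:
z(p) = 2
h(k, L) = sqrt(2 + L)
(M(s(-2, 1/(-1)), h(O(-1), 4)) - 127)**2 = (9 - 127)**2 = (-118)**2 = 13924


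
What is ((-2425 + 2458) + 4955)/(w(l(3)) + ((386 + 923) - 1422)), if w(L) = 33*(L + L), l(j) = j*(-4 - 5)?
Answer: -4988/1895 ≈ -2.6322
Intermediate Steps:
l(j) = -9*j (l(j) = j*(-9) = -9*j)
w(L) = 66*L (w(L) = 33*(2*L) = 66*L)
((-2425 + 2458) + 4955)/(w(l(3)) + ((386 + 923) - 1422)) = ((-2425 + 2458) + 4955)/(66*(-9*3) + ((386 + 923) - 1422)) = (33 + 4955)/(66*(-27) + (1309 - 1422)) = 4988/(-1782 - 113) = 4988/(-1895) = 4988*(-1/1895) = -4988/1895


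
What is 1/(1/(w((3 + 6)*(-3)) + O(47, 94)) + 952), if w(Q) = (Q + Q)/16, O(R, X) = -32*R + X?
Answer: 11307/10764256 ≈ 0.0010504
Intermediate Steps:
O(R, X) = X - 32*R
w(Q) = Q/8 (w(Q) = (2*Q)*(1/16) = Q/8)
1/(1/(w((3 + 6)*(-3)) + O(47, 94)) + 952) = 1/(1/(((3 + 6)*(-3))/8 + (94 - 32*47)) + 952) = 1/(1/((9*(-3))/8 + (94 - 1504)) + 952) = 1/(1/((1/8)*(-27) - 1410) + 952) = 1/(1/(-27/8 - 1410) + 952) = 1/(1/(-11307/8) + 952) = 1/(-8/11307 + 952) = 1/(10764256/11307) = 11307/10764256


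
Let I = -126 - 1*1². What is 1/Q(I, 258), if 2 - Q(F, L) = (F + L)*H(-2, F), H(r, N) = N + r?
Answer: 1/16901 ≈ 5.9168e-5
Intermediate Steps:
I = -127 (I = -126 - 1*1 = -126 - 1 = -127)
Q(F, L) = 2 - (-2 + F)*(F + L) (Q(F, L) = 2 - (F + L)*(F - 2) = 2 - (F + L)*(-2 + F) = 2 - (-2 + F)*(F + L))
1/Q(I, 258) = 1/(2 - 1*(-127)*(-2 - 127) - 1*258*(-2 - 127)) = 1/(2 - 1*(-127)*(-129) - 1*258*(-129)) = 1/(2 - 16383 + 33282) = 1/16901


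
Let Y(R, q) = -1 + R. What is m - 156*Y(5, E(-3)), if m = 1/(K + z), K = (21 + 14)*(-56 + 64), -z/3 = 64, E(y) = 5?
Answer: -54911/88 ≈ -623.99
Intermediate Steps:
z = -192 (z = -3*64 = -192)
K = 280 (K = 35*8 = 280)
m = 1/88 (m = 1/(280 - 192) = 1/88 ≈ 0.011364)
m - 156*Y(5, E(-3)) = 1/88 - 156*(-1 + 5) = 1/88 - 156*4 = 1/88 - 624 = -54911/88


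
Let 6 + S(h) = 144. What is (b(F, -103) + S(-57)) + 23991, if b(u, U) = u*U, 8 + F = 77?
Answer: 17022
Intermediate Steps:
F = 69 (F = -8 + 77 = 69)
S(h) = 138 (S(h) = -6 + 144 = 138)
b(u, U) = U*u
(b(F, -103) + S(-57)) + 23991 = (-103*69 + 138) + 23991 = (-7107 + 138) + 23991 = -6969 + 23991 = 17022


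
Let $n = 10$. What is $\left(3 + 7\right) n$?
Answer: $100$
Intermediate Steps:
$\left(3 + 7\right) n = \left(3 + 7\right) 10 = 10 \cdot 10 = 100$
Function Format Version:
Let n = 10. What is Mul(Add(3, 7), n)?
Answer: 100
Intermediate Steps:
Mul(Add(3, 7), n) = Mul(Add(3, 7), 10) = Mul(10, 10) = 100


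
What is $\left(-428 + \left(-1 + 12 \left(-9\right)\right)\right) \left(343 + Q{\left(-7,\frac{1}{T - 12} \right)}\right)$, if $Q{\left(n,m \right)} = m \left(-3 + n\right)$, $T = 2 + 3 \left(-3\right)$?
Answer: $- \frac{3504999}{19} \approx -1.8447 \cdot 10^{5}$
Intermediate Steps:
$T = -7$ ($T = 2 - 9 = -7$)
$\left(-428 + \left(-1 + 12 \left(-9\right)\right)\right) \left(343 + Q{\left(-7,\frac{1}{T - 12} \right)}\right) = \left(-428 + \left(-1 + 12 \left(-9\right)\right)\right) \left(343 + \frac{-3 - 7}{-7 - 12}\right) = \left(-428 - 109\right) \left(343 + \frac{1}{-19} \left(-10\right)\right) = \left(-428 - 109\right) \left(343 - - \frac{10}{19}\right) = - 537 \left(343 + \frac{10}{19}\right) = \left(-537\right) \frac{6527}{19} = - \frac{3504999}{19}$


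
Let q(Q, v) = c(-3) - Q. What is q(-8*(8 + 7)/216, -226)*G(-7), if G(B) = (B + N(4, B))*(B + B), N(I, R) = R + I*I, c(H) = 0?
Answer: -140/9 ≈ -15.556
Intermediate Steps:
N(I, R) = R + I²
G(B) = 2*B*(16 + 2*B) (G(B) = (B + (B + 4²))*(B + B) = (B + (B + 16))*(2*B) = (B + (16 + B))*(2*B) = (16 + 2*B)*(2*B) = 2*B*(16 + 2*B))
q(Q, v) = -Q (q(Q, v) = 0 - Q = -Q)
q(-8*(8 + 7)/216, -226)*G(-7) = (-(-8*(8 + 7))/216)*(4*(-7)*(8 - 7)) = (-(-8*15)/216)*(4*(-7)*1) = -(-120)/216*(-28) = -1*(-5/9)*(-28) = (5/9)*(-28) = -140/9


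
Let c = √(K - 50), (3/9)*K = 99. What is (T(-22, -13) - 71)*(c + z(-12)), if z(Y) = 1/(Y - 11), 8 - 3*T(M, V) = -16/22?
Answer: 749/253 - 749*√247/11 ≈ -1067.2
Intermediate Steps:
K = 297 (K = 3*99 = 297)
c = √247 (c = √(297 - 50) = √247 ≈ 15.716)
T(M, V) = 32/11 (T(M, V) = 8/3 - (-16)/(3*22) = 8/3 - ⅓*(-8/11) = 8/3 + 8/33 = 32/11)
z(Y) = 1/(-11 + Y)
(T(-22, -13) - 71)*(c + z(-12)) = (32/11 - 71)*(√247 + 1/(-11 - 12)) = -749*(√247 + 1/(-23))/11 = -749*(√247 - 1/23)/11 = -749*(-1/23 + √247)/11 = 749/253 - 749*√247/11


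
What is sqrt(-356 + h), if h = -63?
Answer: I*sqrt(419) ≈ 20.469*I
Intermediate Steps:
sqrt(-356 + h) = sqrt(-356 - 63) = sqrt(-419) = I*sqrt(419)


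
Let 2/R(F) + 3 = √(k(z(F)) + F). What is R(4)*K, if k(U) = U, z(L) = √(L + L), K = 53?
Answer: -106/(3 - √(4 + 2*√2)) ≈ -273.99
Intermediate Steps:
z(L) = √2*√L (z(L) = √(2*L) = √2*√L)
R(F) = 2/(-3 + √(F + √2*√F)) (R(F) = 2/(-3 + √(√2*√F + F)) = 2/(-3 + √(F + √2*√F)))
R(4)*K = (2/(-3 + √(4 + √2*√4)))*53 = (2/(-3 + √(4 + √2*2)))*53 = (2/(-3 + √(4 + 2*√2)))*53 = 106/(-3 + √(4 + 2*√2))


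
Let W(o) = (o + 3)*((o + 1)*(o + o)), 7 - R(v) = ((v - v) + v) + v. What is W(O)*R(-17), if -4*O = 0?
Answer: 0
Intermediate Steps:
R(v) = 7 - 2*v (R(v) = 7 - (((v - v) + v) + v) = 7 - ((0 + v) + v) = 7 - (v + v) = 7 - 2*v)
O = 0 (O = -¼*0 = 0)
W(o) = 2*o*(1 + o)*(3 + o) (W(o) = (3 + o)*((1 + o)*(2*o)) = (3 + o)*(2*o*(1 + o)) = 2*o*(1 + o)*(3 + o))
W(O)*R(-17) = (2*0*(3 + 0² + 4*0))*(7 - 2*(-17)) = (2*0*(3 + 0 + 0))*(7 + 34) = (2*0*3)*41 = 0*41 = 0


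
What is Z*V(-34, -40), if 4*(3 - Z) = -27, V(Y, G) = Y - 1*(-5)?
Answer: -1131/4 ≈ -282.75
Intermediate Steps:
V(Y, G) = 5 + Y (V(Y, G) = Y + 5 = 5 + Y)
Z = 39/4 (Z = 3 - ¼*(-27) = 3 + 27/4 = 39/4 ≈ 9.7500)
Z*V(-34, -40) = 39*(5 - 34)/4 = (39/4)*(-29) = -1131/4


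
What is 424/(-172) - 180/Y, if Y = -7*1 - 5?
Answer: 539/43 ≈ 12.535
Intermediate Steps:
Y = -12 (Y = -7 - 5 = -12)
424/(-172) - 180/Y = 424/(-172) - 180/(-12) = 424*(-1/172) - 180*(-1/12) = -106/43 + 15 = 539/43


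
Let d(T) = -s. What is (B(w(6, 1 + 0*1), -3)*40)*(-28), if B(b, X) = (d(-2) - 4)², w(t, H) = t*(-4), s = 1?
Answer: -28000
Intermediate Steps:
d(T) = -1 (d(T) = -1*1 = -1)
w(t, H) = -4*t
B(b, X) = 25 (B(b, X) = (-1 - 4)² = (-5)² = 25)
(B(w(6, 1 + 0*1), -3)*40)*(-28) = (25*40)*(-28) = 1000*(-28) = -28000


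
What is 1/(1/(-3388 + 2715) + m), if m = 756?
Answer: 673/508787 ≈ 0.0013228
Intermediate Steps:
1/(1/(-3388 + 2715) + m) = 1/(1/(-3388 + 2715) + 756) = 1/(1/(-673) + 756) = 1/(-1/673 + 756) = 1/(508787/673) = 673/508787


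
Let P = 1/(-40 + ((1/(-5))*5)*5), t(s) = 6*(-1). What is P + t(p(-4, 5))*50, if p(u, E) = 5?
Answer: -13501/45 ≈ -300.02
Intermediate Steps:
t(s) = -6
P = -1/45 (P = 1/(-40 + ((1*(-1/5))*5)*5) = 1/(-40 - 1/5*5*5) = 1/(-40 - 1*5) = 1/(-40 - 5) = 1/(-45) = -1/45 ≈ -0.022222)
P + t(p(-4, 5))*50 = -1/45 - 6*50 = -1/45 - 300 = -13501/45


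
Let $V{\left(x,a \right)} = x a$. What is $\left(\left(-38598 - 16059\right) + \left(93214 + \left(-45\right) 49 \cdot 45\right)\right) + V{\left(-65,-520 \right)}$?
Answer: $-26868$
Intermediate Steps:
$V{\left(x,a \right)} = a x$
$\left(\left(-38598 - 16059\right) + \left(93214 + \left(-45\right) 49 \cdot 45\right)\right) + V{\left(-65,-520 \right)} = \left(\left(-38598 - 16059\right) + \left(93214 + \left(-45\right) 49 \cdot 45\right)\right) - -33800 = \left(-54657 + \left(93214 - 99225\right)\right) + 33800 = \left(-54657 - 6011\right) + 33800 = -60668 + 33800 = -26868$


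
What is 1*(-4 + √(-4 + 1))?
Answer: -4 + I*√3 ≈ -4.0 + 1.732*I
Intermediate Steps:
1*(-4 + √(-4 + 1)) = 1*(-4 + √(-3)) = 1*(-4 + I*√3) = -4 + I*√3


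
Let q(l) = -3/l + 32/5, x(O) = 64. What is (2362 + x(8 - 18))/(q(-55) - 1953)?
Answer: -13343/10706 ≈ -1.2463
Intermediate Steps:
q(l) = 32/5 - 3/l (q(l) = -3/l + 32*(⅕) = -3/l + 32/5 = 32/5 - 3/l)
(2362 + x(8 - 18))/(q(-55) - 1953) = (2362 + 64)/((32/5 - 3/(-55)) - 1953) = 2426/((32/5 - 3*(-1/55)) - 1953) = 2426/((32/5 + 3/55) - 1953) = 2426/(71/11 - 1953) = 2426/(-21412/11) = 2426*(-11/21412) = -13343/10706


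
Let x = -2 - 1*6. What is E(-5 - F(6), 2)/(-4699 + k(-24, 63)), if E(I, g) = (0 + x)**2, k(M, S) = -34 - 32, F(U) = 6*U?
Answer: -64/4765 ≈ -0.013431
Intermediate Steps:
x = -8 (x = -2 - 6 = -8)
k(M, S) = -66
E(I, g) = 64 (E(I, g) = (0 - 8)**2 = (-8)**2 = 64)
E(-5 - F(6), 2)/(-4699 + k(-24, 63)) = 64/(-4699 - 66) = 64/(-4765) = 64*(-1/4765) = -64/4765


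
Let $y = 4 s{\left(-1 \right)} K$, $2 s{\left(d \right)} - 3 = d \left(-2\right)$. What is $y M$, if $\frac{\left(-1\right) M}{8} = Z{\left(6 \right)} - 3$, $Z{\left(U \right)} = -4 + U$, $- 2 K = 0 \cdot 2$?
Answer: $0$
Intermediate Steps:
$s{\left(d \right)} = \frac{3}{2} - d$ ($s{\left(d \right)} = \frac{3}{2} + \frac{d \left(-2\right)}{2} = \frac{3}{2} + \frac{\left(-2\right) d}{2} = \frac{3}{2} - d$)
$K = 0$ ($K = - \frac{0 \cdot 2}{2} = \left(- \frac{1}{2}\right) 0 = 0$)
$M = 8$ ($M = - 8 \left(\left(-4 + 6\right) - 3\right) = - 8 \left(2 - 3\right) = \left(-8\right) \left(-1\right) = 8$)
$y = 0$ ($y = 4 \left(\frac{3}{2} - -1\right) 0 = 4 \left(\frac{3}{2} + 1\right) 0 = 4 \cdot \frac{5}{2} \cdot 0 = 4 \cdot 0 = 0$)
$y M = 0 \cdot 8 = 0$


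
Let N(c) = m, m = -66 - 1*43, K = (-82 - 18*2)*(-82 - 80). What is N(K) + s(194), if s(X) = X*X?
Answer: 37527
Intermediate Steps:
K = 19116 (K = (-82 - 36)*(-162) = -118*(-162) = 19116)
m = -109 (m = -66 - 43 = -109)
s(X) = X**2
N(c) = -109
N(K) + s(194) = -109 + 194**2 = -109 + 37636 = 37527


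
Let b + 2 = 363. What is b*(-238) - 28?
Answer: -85946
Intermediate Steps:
b = 361 (b = -2 + 363 = 361)
b*(-238) - 28 = 361*(-238) - 28 = -85918 - 28 = -85946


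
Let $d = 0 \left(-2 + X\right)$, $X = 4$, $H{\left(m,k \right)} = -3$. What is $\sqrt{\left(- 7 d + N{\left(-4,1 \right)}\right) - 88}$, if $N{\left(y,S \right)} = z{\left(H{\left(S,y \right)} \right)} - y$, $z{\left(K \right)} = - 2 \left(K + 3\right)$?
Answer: $2 i \sqrt{21} \approx 9.1651 i$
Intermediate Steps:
$z{\left(K \right)} = -6 - 2 K$ ($z{\left(K \right)} = - 2 \left(3 + K\right) = -6 - 2 K$)
$N{\left(y,S \right)} = - y$ ($N{\left(y,S \right)} = \left(-6 - -6\right) - y = \left(-6 + 6\right) - y = 0 - y = - y$)
$d = 0$ ($d = 0 \left(-2 + 4\right) = 0 \cdot 2 = 0$)
$\sqrt{\left(- 7 d + N{\left(-4,1 \right)}\right) - 88} = \sqrt{\left(\left(-7\right) 0 - -4\right) - 88} = \sqrt{\left(0 + 4\right) - 88} = \sqrt{4 - 88} = \sqrt{-84} = 2 i \sqrt{21}$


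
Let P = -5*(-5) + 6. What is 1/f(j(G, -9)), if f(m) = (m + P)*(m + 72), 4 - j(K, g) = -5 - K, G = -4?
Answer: 1/2772 ≈ 0.00036075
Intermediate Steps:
j(K, g) = 9 + K (j(K, g) = 4 - (-5 - K) = 4 + (5 + K) = 9 + K)
P = 31 (P = 25 + 6 = 31)
f(m) = (31 + m)*(72 + m) (f(m) = (m + 31)*(m + 72) = (31 + m)*(72 + m))
1/f(j(G, -9)) = 1/(2232 + (9 - 4)**2 + 103*(9 - 4)) = 1/(2232 + 5**2 + 103*5) = 1/(2232 + 25 + 515) = 1/2772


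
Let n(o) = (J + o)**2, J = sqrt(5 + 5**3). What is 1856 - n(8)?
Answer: 1662 - 16*sqrt(130) ≈ 1479.6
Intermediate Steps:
J = sqrt(130) (J = sqrt(5 + 125) = sqrt(130) ≈ 11.402)
n(o) = (o + sqrt(130))**2 (n(o) = (sqrt(130) + o)**2 = (o + sqrt(130))**2)
1856 - n(8) = 1856 - (8 + sqrt(130))**2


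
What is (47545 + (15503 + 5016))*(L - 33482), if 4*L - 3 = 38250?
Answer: -1628005800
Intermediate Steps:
L = 38253/4 (L = 3/4 + (1/4)*38250 = 3/4 + 19125/2 = 38253/4 ≈ 9563.3)
(47545 + (15503 + 5016))*(L - 33482) = (47545 + (15503 + 5016))*(38253/4 - 33482) = (47545 + 20519)*(-95675/4) = 68064*(-95675/4) = -1628005800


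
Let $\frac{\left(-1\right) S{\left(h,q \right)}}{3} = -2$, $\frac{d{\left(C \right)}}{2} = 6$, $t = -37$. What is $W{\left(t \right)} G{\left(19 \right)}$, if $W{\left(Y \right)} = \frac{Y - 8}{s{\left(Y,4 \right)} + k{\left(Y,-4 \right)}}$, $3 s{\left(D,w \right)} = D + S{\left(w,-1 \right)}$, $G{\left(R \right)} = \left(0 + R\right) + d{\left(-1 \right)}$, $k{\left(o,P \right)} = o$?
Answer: $\frac{4185}{142} \approx 29.472$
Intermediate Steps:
$d{\left(C \right)} = 12$ ($d{\left(C \right)} = 2 \cdot 6 = 12$)
$G{\left(R \right)} = 12 + R$ ($G{\left(R \right)} = \left(0 + R\right) + 12 = R + 12 = 12 + R$)
$S{\left(h,q \right)} = 6$ ($S{\left(h,q \right)} = \left(-3\right) \left(-2\right) = 6$)
$s{\left(D,w \right)} = 2 + \frac{D}{3}$ ($s{\left(D,w \right)} = \frac{D + 6}{3} = \frac{6 + D}{3} = 2 + \frac{D}{3}$)
$W{\left(Y \right)} = \frac{-8 + Y}{2 + \frac{4 Y}{3}}$ ($W{\left(Y \right)} = \frac{Y - 8}{\left(2 + \frac{Y}{3}\right) + Y} = \frac{-8 + Y}{2 + \frac{4 Y}{3}}$)
$W{\left(t \right)} G{\left(19 \right)} = \frac{3 \left(-8 - 37\right)}{2 \left(3 + 2 \left(-37\right)\right)} \left(12 + 19\right) = \frac{3}{2} \frac{1}{3 - 74} \left(-45\right) 31 = \frac{3}{2} \frac{1}{-71} \left(-45\right) 31 = \frac{3}{2} \left(- \frac{1}{71}\right) \left(-45\right) 31 = \frac{135}{142} \cdot 31 = \frac{4185}{142}$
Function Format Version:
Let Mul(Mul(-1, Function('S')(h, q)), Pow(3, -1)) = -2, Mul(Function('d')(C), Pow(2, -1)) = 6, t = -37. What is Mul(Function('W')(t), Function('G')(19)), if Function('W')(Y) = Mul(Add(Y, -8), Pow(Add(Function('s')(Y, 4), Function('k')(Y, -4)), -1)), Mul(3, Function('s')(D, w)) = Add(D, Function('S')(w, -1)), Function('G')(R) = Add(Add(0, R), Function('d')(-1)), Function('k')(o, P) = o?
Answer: Rational(4185, 142) ≈ 29.472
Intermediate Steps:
Function('d')(C) = 12 (Function('d')(C) = Mul(2, 6) = 12)
Function('G')(R) = Add(12, R) (Function('G')(R) = Add(Add(0, R), 12) = Add(R, 12) = Add(12, R))
Function('S')(h, q) = 6 (Function('S')(h, q) = Mul(-3, -2) = 6)
Function('s')(D, w) = Add(2, Mul(Rational(1, 3), D)) (Function('s')(D, w) = Mul(Rational(1, 3), Add(D, 6)) = Mul(Rational(1, 3), Add(6, D)) = Add(2, Mul(Rational(1, 3), D)))
Function('W')(Y) = Mul(Pow(Add(2, Mul(Rational(4, 3), Y)), -1), Add(-8, Y)) (Function('W')(Y) = Mul(Add(Y, -8), Pow(Add(Add(2, Mul(Rational(1, 3), Y)), Y), -1)) = Mul(Add(-8, Y), Pow(Add(2, Mul(Rational(4, 3), Y)), -1)) = Mul(Pow(Add(2, Mul(Rational(4, 3), Y)), -1), Add(-8, Y)))
Mul(Function('W')(t), Function('G')(19)) = Mul(Mul(Rational(3, 2), Pow(Add(3, Mul(2, -37)), -1), Add(-8, -37)), Add(12, 19)) = Mul(Mul(Rational(3, 2), Pow(Add(3, -74), -1), -45), 31) = Mul(Mul(Rational(3, 2), Pow(-71, -1), -45), 31) = Mul(Mul(Rational(3, 2), Rational(-1, 71), -45), 31) = Mul(Rational(135, 142), 31) = Rational(4185, 142)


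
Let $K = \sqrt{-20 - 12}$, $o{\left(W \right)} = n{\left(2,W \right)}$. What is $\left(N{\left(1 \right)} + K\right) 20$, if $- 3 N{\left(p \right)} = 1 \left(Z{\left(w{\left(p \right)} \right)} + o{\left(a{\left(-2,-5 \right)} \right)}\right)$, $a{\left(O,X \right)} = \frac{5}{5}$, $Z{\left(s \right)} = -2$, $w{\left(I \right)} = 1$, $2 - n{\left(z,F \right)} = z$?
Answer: $\frac{40}{3} + 80 i \sqrt{2} \approx 13.333 + 113.14 i$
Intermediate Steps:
$n{\left(z,F \right)} = 2 - z$
$a{\left(O,X \right)} = 1$ ($a{\left(O,X \right)} = 5 \cdot \frac{1}{5} = 1$)
$o{\left(W \right)} = 0$ ($o{\left(W \right)} = 2 - 2 = 0$)
$N{\left(p \right)} = \frac{2}{3}$ ($N{\left(p \right)} = - \frac{1 \left(-2 + 0\right)}{3} = - \frac{1 \left(-2\right)}{3} = \left(- \frac{1}{3}\right) \left(-2\right) = \frac{2}{3}$)
$K = 4 i \sqrt{2}$ ($K = \sqrt{-32} = 4 i \sqrt{2} \approx 5.6569 i$)
$\left(N{\left(1 \right)} + K\right) 20 = \left(\frac{2}{3} + 4 i \sqrt{2}\right) 20 = \frac{40}{3} + 80 i \sqrt{2}$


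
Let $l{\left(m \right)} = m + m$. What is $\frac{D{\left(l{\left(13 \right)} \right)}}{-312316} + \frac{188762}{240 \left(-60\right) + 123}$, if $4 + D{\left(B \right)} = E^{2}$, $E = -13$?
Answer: $- \frac{58955748497}{4458935532} \approx -13.222$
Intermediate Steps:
$l{\left(m \right)} = 2 m$
$D{\left(B \right)} = 165$ ($D{\left(B \right)} = -4 + \left(-13\right)^{2} = -4 + 169 = 165$)
$\frac{D{\left(l{\left(13 \right)} \right)}}{-312316} + \frac{188762}{240 \left(-60\right) + 123} = \frac{165}{-312316} + \frac{188762}{240 \left(-60\right) + 123} = 165 \left(- \frac{1}{312316}\right) + \frac{188762}{-14400 + 123} = - \frac{165}{312316} + \frac{188762}{-14277} = - \frac{165}{312316} + 188762 \left(- \frac{1}{14277}\right) = - \frac{165}{312316} - \frac{188762}{14277} = - \frac{58955748497}{4458935532}$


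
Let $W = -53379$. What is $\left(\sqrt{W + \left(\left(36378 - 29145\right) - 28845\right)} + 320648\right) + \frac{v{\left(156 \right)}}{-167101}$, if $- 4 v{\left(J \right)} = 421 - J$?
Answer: $\frac{214322406057}{668404} + i \sqrt{74991} \approx 3.2065 \cdot 10^{5} + 273.84 i$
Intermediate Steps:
$v{\left(J \right)} = - \frac{421}{4} + \frac{J}{4}$ ($v{\left(J \right)} = - \frac{421 - J}{4} = - \frac{421}{4} + \frac{J}{4}$)
$\left(\sqrt{W + \left(\left(36378 - 29145\right) - 28845\right)} + 320648\right) + \frac{v{\left(156 \right)}}{-167101} = \left(\sqrt{-53379 + \left(\left(36378 - 29145\right) - 28845\right)} + 320648\right) + \frac{- \frac{421}{4} + \frac{1}{4} \cdot 156}{-167101} = \left(\sqrt{-53379 + \left(7233 - 28845\right)} + 320648\right) + \left(- \frac{421}{4} + 39\right) \left(- \frac{1}{167101}\right) = \left(\sqrt{-53379 - 21612} + 320648\right) - - \frac{265}{668404} = \left(\sqrt{-74991} + 320648\right) + \frac{265}{668404} = \left(i \sqrt{74991} + 320648\right) + \frac{265}{668404} = \left(320648 + i \sqrt{74991}\right) + \frac{265}{668404} = \frac{214322406057}{668404} + i \sqrt{74991}$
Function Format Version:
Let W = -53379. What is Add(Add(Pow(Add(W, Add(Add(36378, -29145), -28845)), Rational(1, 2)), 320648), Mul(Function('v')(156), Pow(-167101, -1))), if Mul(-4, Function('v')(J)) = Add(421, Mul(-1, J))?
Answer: Add(Rational(214322406057, 668404), Mul(I, Pow(74991, Rational(1, 2)))) ≈ Add(3.2065e+5, Mul(273.84, I))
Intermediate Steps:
Function('v')(J) = Add(Rational(-421, 4), Mul(Rational(1, 4), J)) (Function('v')(J) = Mul(Rational(-1, 4), Add(421, Mul(-1, J))) = Add(Rational(-421, 4), Mul(Rational(1, 4), J)))
Add(Add(Pow(Add(W, Add(Add(36378, -29145), -28845)), Rational(1, 2)), 320648), Mul(Function('v')(156), Pow(-167101, -1))) = Add(Add(Pow(Add(-53379, Add(Add(36378, -29145), -28845)), Rational(1, 2)), 320648), Mul(Add(Rational(-421, 4), Mul(Rational(1, 4), 156)), Pow(-167101, -1))) = Add(Add(Pow(Add(-53379, Add(7233, -28845)), Rational(1, 2)), 320648), Mul(Add(Rational(-421, 4), 39), Rational(-1, 167101))) = Add(Add(Pow(Add(-53379, -21612), Rational(1, 2)), 320648), Mul(Rational(-265, 4), Rational(-1, 167101))) = Add(Add(Pow(-74991, Rational(1, 2)), 320648), Rational(265, 668404)) = Add(Add(Mul(I, Pow(74991, Rational(1, 2))), 320648), Rational(265, 668404)) = Add(Add(320648, Mul(I, Pow(74991, Rational(1, 2)))), Rational(265, 668404)) = Add(Rational(214322406057, 668404), Mul(I, Pow(74991, Rational(1, 2))))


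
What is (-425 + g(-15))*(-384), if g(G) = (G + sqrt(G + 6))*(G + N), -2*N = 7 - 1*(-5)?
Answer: 42240 + 24192*I ≈ 42240.0 + 24192.0*I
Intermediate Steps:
N = -6 (N = -(7 - 1*(-5))/2 = -(7 + 5)/2 = -1/2*12 = -6)
g(G) = (-6 + G)*(G + sqrt(6 + G)) (g(G) = (G + sqrt(G + 6))*(G - 6) = (G + sqrt(6 + G))*(-6 + G) = (-6 + G)*(G + sqrt(6 + G)))
(-425 + g(-15))*(-384) = (-425 + ((-15)**2 - 6*(-15) - 6*sqrt(6 - 15) - 15*sqrt(6 - 15)))*(-384) = (-425 + (225 + 90 - 18*I - 45*I))*(-384) = (-425 + (315 - 63*I))*(-384) = (-110 - 63*I)*(-384) = 42240 + 24192*I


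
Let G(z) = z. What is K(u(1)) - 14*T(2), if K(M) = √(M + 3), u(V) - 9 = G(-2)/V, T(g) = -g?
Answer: 28 + √10 ≈ 31.162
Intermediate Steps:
u(V) = 9 - 2/V
K(M) = √(3 + M)
K(u(1)) - 14*T(2) = √(3 + (9 - 2/1)) - (-14)*2 = √(3 + (9 - 2*1)) - 14*(-2) = √(3 + (9 - 2)) + 28 = √(3 + 7) + 28 = √10 + 28 = 28 + √10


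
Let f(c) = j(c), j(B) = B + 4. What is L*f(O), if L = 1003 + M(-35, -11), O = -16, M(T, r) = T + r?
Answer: -11484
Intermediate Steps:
j(B) = 4 + B
f(c) = 4 + c
L = 957 (L = 1003 + (-35 - 11) = 1003 - 46 = 957)
L*f(O) = 957*(4 - 16) = 957*(-12) = -11484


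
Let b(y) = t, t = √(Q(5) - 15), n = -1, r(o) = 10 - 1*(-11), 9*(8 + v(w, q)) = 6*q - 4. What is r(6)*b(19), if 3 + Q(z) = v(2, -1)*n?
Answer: 28*I*√5 ≈ 62.61*I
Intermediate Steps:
v(w, q) = -76/9 + 2*q/3 (v(w, q) = -8 + (6*q - 4)/9 = -8 + (-4 + 6*q)/9 = -8 + (-4/9 + 2*q/3) = -76/9 + 2*q/3)
r(o) = 21 (r(o) = 10 + 11 = 21)
Q(z) = 55/9 (Q(z) = -3 + (-76/9 + (⅔)*(-1))*(-1) = -3 + (-76/9 - ⅔)*(-1) = -3 - 82/9*(-1) = -3 + 82/9 = 55/9)
t = 4*I*√5/3 (t = √(55/9 - 15) = √(-80/9) = 4*I*√5/3 ≈ 2.9814*I)
b(y) = 4*I*√5/3
r(6)*b(19) = 21*(4*I*√5/3) = 28*I*√5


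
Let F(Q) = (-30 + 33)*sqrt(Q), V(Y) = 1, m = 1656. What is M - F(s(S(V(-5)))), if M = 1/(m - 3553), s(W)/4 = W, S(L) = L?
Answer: -11383/1897 ≈ -6.0005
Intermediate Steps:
s(W) = 4*W
F(Q) = 3*sqrt(Q)
M = -1/1897 (M = 1/(1656 - 3553) = 1/(-1897) = -1/1897 ≈ -0.00052715)
M - F(s(S(V(-5)))) = -1/1897 - 3*sqrt(4*1) = -1/1897 - 3*sqrt(4) = -1/1897 - 3*2 = -1/1897 - 1*6 = -1/1897 - 6 = -11383/1897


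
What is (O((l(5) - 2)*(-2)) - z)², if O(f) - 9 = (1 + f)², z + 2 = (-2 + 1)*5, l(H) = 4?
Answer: 625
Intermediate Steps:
z = -7 (z = -2 + (-2 + 1)*5 = -2 - 1*5 = -2 - 5 = -7)
O(f) = 9 + (1 + f)²
(O((l(5) - 2)*(-2)) - z)² = ((9 + (1 + (4 - 2)*(-2))²) - 1*(-7))² = ((9 + (1 + 2*(-2))²) + 7)² = ((9 + (1 - 4)²) + 7)² = ((9 + (-3)²) + 7)² = ((9 + 9) + 7)² = (18 + 7)² = 25² = 625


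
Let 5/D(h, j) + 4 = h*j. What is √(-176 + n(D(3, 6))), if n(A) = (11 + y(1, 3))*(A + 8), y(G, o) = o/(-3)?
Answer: I*√4529/7 ≈ 9.614*I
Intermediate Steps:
D(h, j) = 5/(-4 + h*j)
y(G, o) = -o/3 (y(G, o) = o*(-⅓) = -o/3)
n(A) = 80 + 10*A (n(A) = (11 - ⅓*3)*(A + 8) = (11 - 1)*(8 + A) = 10*(8 + A) = 80 + 10*A)
√(-176 + n(D(3, 6))) = √(-176 + (80 + 10*(5/(-4 + 3*6)))) = √(-176 + (80 + 10*(5/(-4 + 18)))) = √(-176 + (80 + 10*(5/14))) = √(-176 + (80 + 25/7)) = √(-176 + 585/7) = √(-647/7) = I*√4529/7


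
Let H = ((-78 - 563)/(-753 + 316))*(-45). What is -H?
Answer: 28845/437 ≈ 66.007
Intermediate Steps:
H = -28845/437 (H = -641/(-437)*(-45) = -641*(-1/437)*(-45) = (641/437)*(-45) = -28845/437 ≈ -66.007)
-H = -1*(-28845/437) = 28845/437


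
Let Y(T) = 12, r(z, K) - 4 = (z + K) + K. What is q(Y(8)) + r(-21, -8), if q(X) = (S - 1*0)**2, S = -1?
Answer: -32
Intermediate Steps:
r(z, K) = 4 + z + 2*K (r(z, K) = 4 + ((z + K) + K) = 4 + ((K + z) + K) = 4 + (z + 2*K) = 4 + z + 2*K)
q(X) = 1 (q(X) = (-1 - 1*0)**2 = (-1 + 0)**2 = (-1)**2 = 1)
q(Y(8)) + r(-21, -8) = 1 + (4 - 21 + 2*(-8)) = 1 + (4 - 21 - 16) = 1 - 33 = -32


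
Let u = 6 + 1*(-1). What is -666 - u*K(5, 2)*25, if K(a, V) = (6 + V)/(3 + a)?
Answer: -791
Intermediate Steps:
K(a, V) = (6 + V)/(3 + a)
u = 5 (u = 6 - 1 = 5)
-666 - u*K(5, 2)*25 = -666 - 5*((6 + 2)/(3 + 5))*25 = -666 - 5*(8/8)*25 = -666 - 5*((⅛)*8)*25 = -666 - 5*1*25 = -666 - 5*25 = -666 - 1*125 = -666 - 125 = -791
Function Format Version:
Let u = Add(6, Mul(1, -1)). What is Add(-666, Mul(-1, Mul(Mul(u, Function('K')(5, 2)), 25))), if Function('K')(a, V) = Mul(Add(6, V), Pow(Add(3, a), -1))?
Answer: -791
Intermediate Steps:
Function('K')(a, V) = Mul(Pow(Add(3, a), -1), Add(6, V))
u = 5 (u = Add(6, -1) = 5)
Add(-666, Mul(-1, Mul(Mul(u, Function('K')(5, 2)), 25))) = Add(-666, Mul(-1, Mul(Mul(5, Mul(Pow(Add(3, 5), -1), Add(6, 2))), 25))) = Add(-666, Mul(-1, Mul(Mul(5, Mul(Pow(8, -1), 8)), 25))) = Add(-666, Mul(-1, Mul(Mul(5, Mul(Rational(1, 8), 8)), 25))) = Add(-666, Mul(-1, Mul(Mul(5, 1), 25))) = Add(-666, Mul(-1, Mul(5, 25))) = Add(-666, Mul(-1, 125)) = Add(-666, -125) = -791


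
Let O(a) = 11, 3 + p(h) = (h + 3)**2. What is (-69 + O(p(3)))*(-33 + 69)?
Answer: -2088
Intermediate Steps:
p(h) = -3 + (3 + h)**2 (p(h) = -3 + (h + 3)**2 = -3 + (3 + h)**2)
(-69 + O(p(3)))*(-33 + 69) = (-69 + 11)*(-33 + 69) = -58*36 = -2088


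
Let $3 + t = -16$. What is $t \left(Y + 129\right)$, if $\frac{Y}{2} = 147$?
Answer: $-8037$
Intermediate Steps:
$t = -19$ ($t = -3 - 16 = -19$)
$Y = 294$ ($Y = 2 \cdot 147 = 294$)
$t \left(Y + 129\right) = - 19 \left(294 + 129\right) = \left(-19\right) 423 = -8037$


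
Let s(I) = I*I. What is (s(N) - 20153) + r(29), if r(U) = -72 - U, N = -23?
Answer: -19725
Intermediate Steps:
s(I) = I²
(s(N) - 20153) + r(29) = ((-23)² - 20153) + (-72 - 1*29) = (529 - 20153) + (-72 - 29) = -19624 - 101 = -19725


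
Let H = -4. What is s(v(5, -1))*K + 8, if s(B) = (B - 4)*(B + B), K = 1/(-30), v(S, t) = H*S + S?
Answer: -11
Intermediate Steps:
v(S, t) = -3*S (v(S, t) = -4*S + S = -3*S)
K = -1/30 ≈ -0.033333
s(B) = 2*B*(-4 + B) (s(B) = (-4 + B)*(2*B) = 2*B*(-4 + B))
s(v(5, -1))*K + 8 = (2*(-3*5)*(-4 - 3*5))*(-1/30) + 8 = (2*(-15)*(-4 - 15))*(-1/30) + 8 = (2*(-15)*(-19))*(-1/30) + 8 = 570*(-1/30) + 8 = -19 + 8 = -11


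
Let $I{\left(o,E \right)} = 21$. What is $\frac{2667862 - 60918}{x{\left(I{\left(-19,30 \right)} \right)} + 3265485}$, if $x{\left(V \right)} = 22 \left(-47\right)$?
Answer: $\frac{2606944}{3264451} \approx 0.79859$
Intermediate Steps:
$x{\left(V \right)} = -1034$
$\frac{2667862 - 60918}{x{\left(I{\left(-19,30 \right)} \right)} + 3265485} = \frac{2667862 - 60918}{-1034 + 3265485} = \frac{2606944}{3264451}$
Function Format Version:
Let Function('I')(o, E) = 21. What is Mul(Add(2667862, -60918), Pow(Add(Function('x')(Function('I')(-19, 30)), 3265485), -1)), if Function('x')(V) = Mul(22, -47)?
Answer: Rational(2606944, 3264451) ≈ 0.79859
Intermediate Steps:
Function('x')(V) = -1034
Mul(Add(2667862, -60918), Pow(Add(Function('x')(Function('I')(-19, 30)), 3265485), -1)) = Mul(Add(2667862, -60918), Pow(Add(-1034, 3265485), -1)) = Mul(2606944, Pow(3264451, -1)) = Mul(2606944, Rational(1, 3264451)) = Rational(2606944, 3264451)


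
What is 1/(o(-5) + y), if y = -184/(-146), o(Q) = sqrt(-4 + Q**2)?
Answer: -6716/103445 + 5329*sqrt(21)/103445 ≈ 0.17115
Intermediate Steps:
y = 92/73 (y = -184*(-1/146) = 92/73 ≈ 1.2603)
1/(o(-5) + y) = 1/(sqrt(-4 + (-5)**2) + 92/73) = 1/(sqrt(-4 + 25) + 92/73) = 1/(sqrt(21) + 92/73) = 1/(92/73 + sqrt(21))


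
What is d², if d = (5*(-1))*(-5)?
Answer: 625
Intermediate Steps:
d = 25 (d = -5*(-5) = 25)
d² = 25² = 625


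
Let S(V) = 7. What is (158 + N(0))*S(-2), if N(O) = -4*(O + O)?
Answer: 1106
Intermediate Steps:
N(O) = -8*O
(158 + N(0))*S(-2) = (158 - 8*0)*7 = (158 + 0)*7 = 158*7 = 1106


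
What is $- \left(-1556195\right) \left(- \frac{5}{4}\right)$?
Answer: $- \frac{7780975}{4} \approx -1.9452 \cdot 10^{6}$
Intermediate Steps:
$- \left(-1556195\right) \left(- \frac{5}{4}\right) = - \left(-1556195\right) \left(\left(-5\right) \frac{1}{4}\right) = - \frac{\left(-1556195\right) \left(-5\right)}{4} = \left(-1\right) \frac{7780975}{4} = - \frac{7780975}{4}$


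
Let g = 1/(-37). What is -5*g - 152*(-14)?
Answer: 78741/37 ≈ 2128.1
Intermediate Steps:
g = -1/37 ≈ -0.027027
-5*g - 152*(-14) = -5*(-1/37) - 152*(-14) = 5/37 + 2128 = 78741/37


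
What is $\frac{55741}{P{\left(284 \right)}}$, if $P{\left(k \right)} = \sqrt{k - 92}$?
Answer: $\frac{55741 \sqrt{3}}{24} \approx 4022.8$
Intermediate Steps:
$P{\left(k \right)} = \sqrt{-92 + k}$
$\frac{55741}{P{\left(284 \right)}} = \frac{55741}{\sqrt{-92 + 284}} = \frac{55741}{\sqrt{192}} = \frac{55741}{8 \sqrt{3}} = 55741 \frac{\sqrt{3}}{24} = \frac{55741 \sqrt{3}}{24}$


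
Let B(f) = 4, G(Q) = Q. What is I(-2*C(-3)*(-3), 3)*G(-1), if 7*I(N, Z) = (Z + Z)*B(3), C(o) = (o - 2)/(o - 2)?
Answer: -24/7 ≈ -3.4286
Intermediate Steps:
C(o) = 1 (C(o) = (-2 + o)/(-2 + o) = 1)
I(N, Z) = 8*Z/7 (I(N, Z) = ((Z + Z)*4)/7 = ((2*Z)*4)/7 = (8*Z)/7 = 8*Z/7)
I(-2*C(-3)*(-3), 3)*G(-1) = ((8/7)*3)*(-1) = (24/7)*(-1) = -24/7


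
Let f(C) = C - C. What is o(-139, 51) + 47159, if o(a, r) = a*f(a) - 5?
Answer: 47154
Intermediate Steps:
f(C) = 0
o(a, r) = -5 (o(a, r) = a*0 - 5 = 0 - 5 = -5)
o(-139, 51) + 47159 = -5 + 47159 = 47154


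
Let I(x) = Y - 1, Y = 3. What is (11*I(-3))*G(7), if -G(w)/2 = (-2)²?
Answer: -176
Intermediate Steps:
G(w) = -8 (G(w) = -2*(-2)² = -2*4 = -8)
I(x) = 2 (I(x) = 3 - 1 = 2)
(11*I(-3))*G(7) = (11*2)*(-8) = 22*(-8) = -176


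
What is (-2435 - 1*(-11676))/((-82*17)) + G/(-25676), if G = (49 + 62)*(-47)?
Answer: -114999709/17896172 ≈ -6.4259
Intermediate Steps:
G = -5217 (G = 111*(-47) = -5217)
(-2435 - 1*(-11676))/((-82*17)) + G/(-25676) = (-2435 - 1*(-11676))/((-82*17)) - 5217/(-25676) = (-2435 + 11676)/(-1394) - 5217*(-1/25676) = 9241*(-1/1394) + 5217/25676 = -9241/1394 + 5217/25676 = -114999709/17896172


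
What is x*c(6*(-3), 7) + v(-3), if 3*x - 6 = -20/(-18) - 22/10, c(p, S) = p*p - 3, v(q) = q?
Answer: 23512/45 ≈ 522.49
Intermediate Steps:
c(p, S) = -3 + p² (c(p, S) = p² - 3 = -3 + p²)
x = 221/135 (x = 2 + (-20/(-18) - 22/10)/3 = 2 + (-20*(-1/18) - 22*⅒)/3 = 2 + (10/9 - 11/5)/3 = 2 + (⅓)*(-49/45) = 2 - 49/135 = 221/135 ≈ 1.6370)
x*c(6*(-3), 7) + v(-3) = 221*(-3 + (6*(-3))²)/135 - 3 = 221*(-3 + (-18)²)/135 - 3 = 221*(-3 + 324)/135 - 3 = (221/135)*321 - 3 = 23647/45 - 3 = 23512/45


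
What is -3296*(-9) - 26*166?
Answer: 25348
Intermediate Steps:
-3296*(-9) - 26*166 = 29664 - 4316 = 25348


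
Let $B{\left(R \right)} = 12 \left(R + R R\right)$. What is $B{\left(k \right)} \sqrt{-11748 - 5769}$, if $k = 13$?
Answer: $2184 i \sqrt{17517} \approx 2.8906 \cdot 10^{5} i$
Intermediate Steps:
$B{\left(R \right)} = 12 R + 12 R^{2}$ ($B{\left(R \right)} = 12 \left(R + R^{2}\right) = 12 R + 12 R^{2}$)
$B{\left(k \right)} \sqrt{-11748 - 5769} = 12 \cdot 13 \left(1 + 13\right) \sqrt{-11748 - 5769} = 12 \cdot 13 \cdot 14 \sqrt{-17517} = 2184 i \sqrt{17517}$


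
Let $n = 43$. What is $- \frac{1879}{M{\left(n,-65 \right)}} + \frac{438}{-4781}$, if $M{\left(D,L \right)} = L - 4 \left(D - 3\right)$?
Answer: $\frac{8884949}{1075725} \approx 8.2595$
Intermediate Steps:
$M{\left(D,L \right)} = 12 + L - 4 D$ ($M{\left(D,L \right)} = L - 4 \left(-3 + D\right) = L - \left(-12 + 4 D\right) = 12 + L - 4 D$)
$- \frac{1879}{M{\left(n,-65 \right)}} + \frac{438}{-4781} = - \frac{1879}{12 - 65 - 172} + \frac{438}{-4781} = - \frac{1879}{12 - 65 - 172} + 438 \left(- \frac{1}{4781}\right) = - \frac{1879}{-225} - \frac{438}{4781} = \left(-1879\right) \left(- \frac{1}{225}\right) - \frac{438}{4781} = \frac{1879}{225} - \frac{438}{4781} = \frac{8884949}{1075725}$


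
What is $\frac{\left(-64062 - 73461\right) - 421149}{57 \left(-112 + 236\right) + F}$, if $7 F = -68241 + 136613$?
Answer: $- \frac{488838}{14731} \approx -33.184$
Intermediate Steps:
$F = \frac{68372}{7}$ ($F = \frac{-68241 + 136613}{7} = \frac{1}{7} \cdot 68372 = \frac{68372}{7} \approx 9767.4$)
$\frac{\left(-64062 - 73461\right) - 421149}{57 \left(-112 + 236\right) + F} = \frac{\left(-64062 - 73461\right) - 421149}{57 \left(-112 + 236\right) + \frac{68372}{7}} = \frac{-137523 - 421149}{57 \cdot 124 + \frac{68372}{7}} = - \frac{558672}{7068 + \frac{68372}{7}} = - \frac{558672}{\frac{117848}{7}} = \left(-558672\right) \frac{7}{117848} = - \frac{488838}{14731}$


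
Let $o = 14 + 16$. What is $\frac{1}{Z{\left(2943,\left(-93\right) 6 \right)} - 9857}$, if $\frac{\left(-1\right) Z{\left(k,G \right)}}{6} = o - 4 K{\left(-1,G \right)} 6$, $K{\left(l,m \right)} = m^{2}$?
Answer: $\frac{1}{1345082623} \approx 7.4345 \cdot 10^{-10}$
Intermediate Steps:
$o = 30$
$Z{\left(k,G \right)} = 4320 G^{2}$ ($Z{\left(k,G \right)} = - 6 \cdot 30 - 4 G^{2} \cdot 6 = - 6 \cdot 30 \left(- 24 G^{2}\right) = - 6 \left(- 720 G^{2}\right) = 4320 G^{2}$)
$\frac{1}{Z{\left(2943,\left(-93\right) 6 \right)} - 9857} = \frac{1}{4320 \left(\left(-93\right) 6\right)^{2} - 9857} = \frac{1}{4320 \left(-558\right)^{2} - 9857} = \frac{1}{4320 \cdot 311364 - 9857} = \frac{1}{1345092480 - 9857} = \frac{1}{1345082623}$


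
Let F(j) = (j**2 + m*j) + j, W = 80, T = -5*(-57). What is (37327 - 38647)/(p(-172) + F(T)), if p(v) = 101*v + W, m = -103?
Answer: -440/11621 ≈ -0.037862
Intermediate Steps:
T = 285
F(j) = j**2 - 102*j (F(j) = (j**2 - 103*j) + j = j**2 - 102*j)
p(v) = 80 + 101*v (p(v) = 101*v + 80 = 80 + 101*v)
(37327 - 38647)/(p(-172) + F(T)) = (37327 - 38647)/((80 + 101*(-172)) + 285*(-102 + 285)) = -1320/((80 - 17372) + 285*183) = -1320/(-17292 + 52155) = -1320/34863 = -1320*1/34863 = -440/11621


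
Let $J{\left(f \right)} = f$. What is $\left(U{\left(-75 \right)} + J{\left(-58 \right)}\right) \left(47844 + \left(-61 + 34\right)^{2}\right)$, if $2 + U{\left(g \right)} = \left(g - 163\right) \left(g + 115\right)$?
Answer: $-465329340$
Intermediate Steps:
$U{\left(g \right)} = -2 + \left(-163 + g\right) \left(115 + g\right)$ ($U{\left(g \right)} = -2 + \left(g - 163\right) \left(g + 115\right) = -2 + \left(-163 + g\right) \left(115 + g\right)$)
$\left(U{\left(-75 \right)} + J{\left(-58 \right)}\right) \left(47844 + \left(-61 + 34\right)^{2}\right) = \left(\left(-18747 + \left(-75\right)^{2} - -3600\right) - 58\right) \left(47844 + \left(-61 + 34\right)^{2}\right) = \left(\left(-18747 + 5625 + 3600\right) - 58\right) \left(47844 + \left(-27\right)^{2}\right) = \left(-9522 - 58\right) \left(47844 + 729\right) = \left(-9580\right) 48573 = -465329340$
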